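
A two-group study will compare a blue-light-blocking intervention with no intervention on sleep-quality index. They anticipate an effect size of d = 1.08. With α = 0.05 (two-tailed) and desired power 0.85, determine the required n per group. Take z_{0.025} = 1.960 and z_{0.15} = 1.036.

n = 16 per group

For two independent groups with equal n: n = 2·((z_{α/2} + z_β) / d)².
z_{α/2} + z_β = 1.960 + 1.036 = 2.996.
n = 2 × (2.996 / 1.08)² = 2 × 2.774² = 2 × 7.70 = 15.4.
Round up to the next whole participant.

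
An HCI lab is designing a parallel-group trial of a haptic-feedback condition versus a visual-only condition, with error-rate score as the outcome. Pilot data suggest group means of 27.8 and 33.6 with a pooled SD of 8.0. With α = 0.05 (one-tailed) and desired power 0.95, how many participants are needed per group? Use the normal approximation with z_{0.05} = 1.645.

Cohen's d = |M₁ − M₂| / SD_pooled = |27.8 − 33.6| / 8.0 = 5.8 / 8.0 = 0.725.
For two independent groups with equal n: n = 2·((z_{α} + z_β) / d)².
z_{α} + z_β = 1.645 + 1.645 = 3.290.
n = 2 × (3.290 / 0.725)² = 2 × 4.538² = 2 × 20.59 = 41.2.
Round up to the next whole participant.

n = 42 per group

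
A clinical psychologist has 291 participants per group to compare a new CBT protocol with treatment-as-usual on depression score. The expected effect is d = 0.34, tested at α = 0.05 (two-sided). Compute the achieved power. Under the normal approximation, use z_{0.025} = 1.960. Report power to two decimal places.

power ≈ 0.98

For two equal groups, power = Φ(d·√(n/2) − z_{α/2}).
d·√(n/2) = 0.34 × √(291/2) = 0.34 × 12.062 = 4.101.
z_β = 4.101 − 1.960 = 2.141.
Power = Φ(2.141) = 0.984.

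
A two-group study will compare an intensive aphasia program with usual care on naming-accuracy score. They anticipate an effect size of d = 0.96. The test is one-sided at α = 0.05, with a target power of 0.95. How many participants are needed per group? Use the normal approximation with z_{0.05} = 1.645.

For two independent groups with equal n: n = 2·((z_{α} + z_β) / d)².
z_{α} + z_β = 1.645 + 1.645 = 3.290.
n = 2 × (3.290 / 0.96)² = 2 × 3.427² = 2 × 11.74 = 23.5.
Round up to the next whole participant.

n = 24 per group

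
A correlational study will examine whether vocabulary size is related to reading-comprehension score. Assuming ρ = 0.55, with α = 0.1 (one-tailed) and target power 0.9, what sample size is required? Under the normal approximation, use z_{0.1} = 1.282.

n = 21

Fisher's z: C = ½·ln((1+r)/(1−r)) = ½·ln(3.4444) = 0.6184.
n = ((z_{α} + z_β)/C)² + 3.
(1.282 + 1.282) / 0.6184 = 2.564 / 0.6184 = 4.146.
n = 4.146² + 3 = 17.19 + 3 = 20.2.
Round up.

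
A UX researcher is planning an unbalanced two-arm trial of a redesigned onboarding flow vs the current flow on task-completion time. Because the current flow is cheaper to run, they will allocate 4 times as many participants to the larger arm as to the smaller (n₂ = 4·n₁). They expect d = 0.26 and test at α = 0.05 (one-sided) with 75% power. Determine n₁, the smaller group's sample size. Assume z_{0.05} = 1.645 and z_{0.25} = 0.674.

With allocation ratio k = n₂/n₁ = 4, Var(x̄₁−x̄₂) = σ²(1/n₁ + 1/(k·n₁)) = σ²·(k+1)/(k·n₁).
So n₁ = (1 + 1/k)·((z_{α} + z_β)/d)² = 1.250 × (2.319/0.26)².
n₁ = 1.250 × 79.55 = 99.4.
Round up: n₁ = 100, giving n₂ = 4 × 100 = 400.

n₁ = 100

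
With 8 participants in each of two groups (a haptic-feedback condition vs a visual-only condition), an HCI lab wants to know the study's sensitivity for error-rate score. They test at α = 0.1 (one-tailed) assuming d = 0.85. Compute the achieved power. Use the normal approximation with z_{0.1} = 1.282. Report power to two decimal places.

For two equal groups, power = Φ(d·√(n/2) − z_{α}).
d·√(n/2) = 0.85 × √(8/2) = 0.85 × 2.000 = 1.700.
z_β = 1.700 − 1.282 = 0.418.
Power = Φ(0.418) = 0.662.

power ≈ 0.66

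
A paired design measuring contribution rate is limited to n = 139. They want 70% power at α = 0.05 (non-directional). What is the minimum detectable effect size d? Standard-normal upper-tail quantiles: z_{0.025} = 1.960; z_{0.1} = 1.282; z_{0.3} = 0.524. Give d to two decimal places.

d_min ≈ 0.21

For a single sample (or paired design) of n = 139: d_min = (z_{α/2} + z_β)/√n.
z-sum = 1.960 + 0.524 = 2.484.
d_min = 2.484 / √139 = 2.484 / 11.790 = 0.211.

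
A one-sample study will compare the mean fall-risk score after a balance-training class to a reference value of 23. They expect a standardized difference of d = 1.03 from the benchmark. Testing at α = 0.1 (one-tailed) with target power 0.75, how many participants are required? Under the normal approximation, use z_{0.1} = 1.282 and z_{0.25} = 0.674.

For a one-sample test: n = ((z_{α} + z_β) / d)².
z_{α} + z_β = 1.282 + 0.674 = 1.956.
n = (1.956 / 1.03)² = 1.899² = 3.61.
Round up.

n = 4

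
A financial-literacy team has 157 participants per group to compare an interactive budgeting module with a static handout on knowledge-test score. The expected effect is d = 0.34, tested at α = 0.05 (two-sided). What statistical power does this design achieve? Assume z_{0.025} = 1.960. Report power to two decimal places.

power ≈ 0.85

For two equal groups, power = Φ(d·√(n/2) − z_{α/2}).
d·√(n/2) = 0.34 × √(157/2) = 0.34 × 8.860 = 3.012.
z_β = 3.012 − 1.960 = 1.052.
Power = Φ(1.052) = 0.854.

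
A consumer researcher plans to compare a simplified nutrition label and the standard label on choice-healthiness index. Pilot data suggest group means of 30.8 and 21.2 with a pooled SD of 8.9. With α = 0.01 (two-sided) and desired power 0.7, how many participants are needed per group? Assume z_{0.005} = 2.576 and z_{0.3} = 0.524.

Cohen's d = |M₁ − M₂| / SD_pooled = |30.8 − 21.2| / 8.9 = 9.6 / 8.9 = 1.079.
For two independent groups with equal n: n = 2·((z_{α/2} + z_β) / d)².
z_{α/2} + z_β = 2.576 + 0.524 = 3.100.
n = 2 × (3.100 / 1.079)² = 2 × 2.873² = 2 × 8.25 = 16.5.
Round up to the next whole participant.

n = 17 per group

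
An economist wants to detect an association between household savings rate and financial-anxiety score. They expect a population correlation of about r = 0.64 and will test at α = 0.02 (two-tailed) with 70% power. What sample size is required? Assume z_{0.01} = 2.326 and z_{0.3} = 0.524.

Fisher's z: C = ½·ln((1+r)/(1−r)) = ½·ln(4.5556) = 0.7582.
n = ((z_{α/2} + z_β)/C)² + 3.
(2.326 + 0.524) / 0.7582 = 2.850 / 0.7582 = 3.759.
n = 3.759² + 3 = 14.13 + 3 = 17.1.
Round up.

n = 18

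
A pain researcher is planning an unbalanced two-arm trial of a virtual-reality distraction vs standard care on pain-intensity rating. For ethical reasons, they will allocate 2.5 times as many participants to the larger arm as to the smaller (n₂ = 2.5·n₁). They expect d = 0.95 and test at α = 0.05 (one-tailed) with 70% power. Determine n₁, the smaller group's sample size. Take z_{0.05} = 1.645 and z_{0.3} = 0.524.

With allocation ratio k = n₂/n₁ = 2.5, Var(x̄₁−x̄₂) = σ²(1/n₁ + 1/(k·n₁)) = σ²·(k+1)/(k·n₁).
So n₁ = (1 + 1/k)·((z_{α} + z_β)/d)² = 1.400 × (2.169/0.95)².
n₁ = 1.400 × 5.21 = 7.3.
Round up: n₁ = 8, giving n₂ = 2.5 × 8 = 20.

n₁ = 8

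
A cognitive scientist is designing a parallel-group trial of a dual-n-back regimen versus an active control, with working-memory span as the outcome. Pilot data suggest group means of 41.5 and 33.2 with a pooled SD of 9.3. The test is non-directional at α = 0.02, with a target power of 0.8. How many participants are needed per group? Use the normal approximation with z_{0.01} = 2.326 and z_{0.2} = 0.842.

Cohen's d = |M₁ − M₂| / SD_pooled = |41.5 − 33.2| / 9.3 = 8.3 / 9.3 = 0.892.
For two independent groups with equal n: n = 2·((z_{α/2} + z_β) / d)².
z_{α/2} + z_β = 2.326 + 0.842 = 3.168.
n = 2 × (3.168 / 0.892)² = 2 × 3.552² = 2 × 12.61 = 25.2.
Round up to the next whole participant.

n = 26 per group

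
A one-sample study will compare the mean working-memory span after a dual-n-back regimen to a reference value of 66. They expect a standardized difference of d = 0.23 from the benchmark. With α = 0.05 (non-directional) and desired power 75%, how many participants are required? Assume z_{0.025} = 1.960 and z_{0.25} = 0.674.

For a one-sample test: n = ((z_{α/2} + z_β) / d)².
z_{α/2} + z_β = 1.960 + 0.674 = 2.634.
n = (2.634 / 0.23)² = 11.452² = 131.15.
Round up.

n = 132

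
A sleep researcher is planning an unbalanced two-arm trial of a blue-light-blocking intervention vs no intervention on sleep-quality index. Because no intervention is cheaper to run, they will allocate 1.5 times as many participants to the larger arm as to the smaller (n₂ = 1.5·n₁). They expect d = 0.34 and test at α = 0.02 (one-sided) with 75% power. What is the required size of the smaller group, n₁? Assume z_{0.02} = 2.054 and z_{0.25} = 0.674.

n₁ = 108

With allocation ratio k = n₂/n₁ = 1.5, Var(x̄₁−x̄₂) = σ²(1/n₁ + 1/(k·n₁)) = σ²·(k+1)/(k·n₁).
So n₁ = (1 + 1/k)·((z_{α} + z_β)/d)² = 1.667 × (2.728/0.34)².
n₁ = 1.667 × 64.38 = 107.3.
Round up: n₁ = 108, giving n₂ = 1.5 × 108 = 162.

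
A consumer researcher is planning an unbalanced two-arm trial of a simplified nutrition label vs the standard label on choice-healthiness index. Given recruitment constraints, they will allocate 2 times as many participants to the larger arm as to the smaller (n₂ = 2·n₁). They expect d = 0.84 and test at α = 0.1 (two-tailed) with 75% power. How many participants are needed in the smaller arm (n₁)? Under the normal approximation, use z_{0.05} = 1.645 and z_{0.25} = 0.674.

n₁ = 12

With allocation ratio k = n₂/n₁ = 2, Var(x̄₁−x̄₂) = σ²(1/n₁ + 1/(k·n₁)) = σ²·(k+1)/(k·n₁).
So n₁ = (1 + 1/k)·((z_{α/2} + z_β)/d)² = 1.500 × (2.319/0.84)².
n₁ = 1.500 × 7.62 = 11.4.
Round up: n₁ = 12, giving n₂ = 2 × 12 = 24.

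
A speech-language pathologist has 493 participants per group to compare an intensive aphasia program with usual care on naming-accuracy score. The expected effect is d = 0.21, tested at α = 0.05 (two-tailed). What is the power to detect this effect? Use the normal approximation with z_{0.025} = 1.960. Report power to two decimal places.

For two equal groups, power = Φ(d·√(n/2) − z_{α/2}).
d·√(n/2) = 0.21 × √(493/2) = 0.21 × 15.700 = 3.297.
z_β = 3.297 − 1.960 = 1.337.
Power = Φ(1.337) = 0.909.

power ≈ 0.91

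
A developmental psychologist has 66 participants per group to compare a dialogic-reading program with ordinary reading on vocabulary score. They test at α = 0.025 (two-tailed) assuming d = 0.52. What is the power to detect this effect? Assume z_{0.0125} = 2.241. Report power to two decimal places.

For two equal groups, power = Φ(d·√(n/2) − z_{α/2}).
d·√(n/2) = 0.52 × √(66/2) = 0.52 × 5.745 = 2.987.
z_β = 2.987 − 2.241 = 0.746.
Power = Φ(0.746) = 0.772.

power ≈ 0.77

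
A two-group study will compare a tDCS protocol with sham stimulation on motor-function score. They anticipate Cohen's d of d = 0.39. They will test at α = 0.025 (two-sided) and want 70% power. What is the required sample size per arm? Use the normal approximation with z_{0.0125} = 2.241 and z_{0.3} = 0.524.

For two independent groups with equal n: n = 2·((z_{α/2} + z_β) / d)².
z_{α/2} + z_β = 2.241 + 0.524 = 2.765.
n = 2 × (2.765 / 0.39)² = 2 × 7.090² = 2 × 50.26 = 100.5.
Round up to the next whole participant.

n = 101 per group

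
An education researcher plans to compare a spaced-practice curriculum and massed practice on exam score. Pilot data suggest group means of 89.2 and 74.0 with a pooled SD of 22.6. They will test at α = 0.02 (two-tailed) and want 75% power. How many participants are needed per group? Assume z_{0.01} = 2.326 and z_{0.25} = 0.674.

Cohen's d = |M₁ − M₂| / SD_pooled = |89.2 − 74.0| / 22.6 = 15.2 / 22.6 = 0.673.
For two independent groups with equal n: n = 2·((z_{α/2} + z_β) / d)².
z_{α/2} + z_β = 2.326 + 0.674 = 3.000.
n = 2 × (3.000 / 0.673)² = 2 × 4.458² = 2 × 19.87 = 39.7.
Round up to the next whole participant.

n = 40 per group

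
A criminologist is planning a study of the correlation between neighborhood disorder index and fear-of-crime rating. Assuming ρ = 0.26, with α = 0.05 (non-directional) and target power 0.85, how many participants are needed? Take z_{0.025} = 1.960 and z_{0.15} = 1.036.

n = 130

Fisher's z: C = ½·ln((1+r)/(1−r)) = ½·ln(1.7027) = 0.2661.
n = ((z_{α/2} + z_β)/C)² + 3.
(1.960 + 1.036) / 0.2661 = 2.996 / 0.2661 = 11.259.
n = 11.259² + 3 = 126.76 + 3 = 129.8.
Round up.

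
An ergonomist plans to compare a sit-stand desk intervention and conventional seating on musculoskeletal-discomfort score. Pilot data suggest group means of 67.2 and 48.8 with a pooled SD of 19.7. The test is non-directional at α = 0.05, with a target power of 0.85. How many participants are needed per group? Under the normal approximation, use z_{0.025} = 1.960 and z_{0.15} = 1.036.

Cohen's d = |M₁ − M₂| / SD_pooled = |67.2 − 48.8| / 19.7 = 18.4 / 19.7 = 0.934.
For two independent groups with equal n: n = 2·((z_{α/2} + z_β) / d)².
z_{α/2} + z_β = 1.960 + 1.036 = 2.996.
n = 2 × (2.996 / 0.934)² = 2 × 3.208² = 2 × 10.29 = 20.6.
Round up to the next whole participant.

n = 21 per group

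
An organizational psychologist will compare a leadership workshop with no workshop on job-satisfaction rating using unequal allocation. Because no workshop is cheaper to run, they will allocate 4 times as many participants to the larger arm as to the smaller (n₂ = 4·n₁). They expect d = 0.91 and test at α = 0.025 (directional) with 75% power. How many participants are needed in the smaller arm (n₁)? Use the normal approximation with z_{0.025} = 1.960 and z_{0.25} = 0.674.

n₁ = 11

With allocation ratio k = n₂/n₁ = 4, Var(x̄₁−x̄₂) = σ²(1/n₁ + 1/(k·n₁)) = σ²·(k+1)/(k·n₁).
So n₁ = (1 + 1/k)·((z_{α} + z_β)/d)² = 1.250 × (2.634/0.91)².
n₁ = 1.250 × 8.38 = 10.5.
Round up: n₁ = 11, giving n₂ = 4 × 11 = 44.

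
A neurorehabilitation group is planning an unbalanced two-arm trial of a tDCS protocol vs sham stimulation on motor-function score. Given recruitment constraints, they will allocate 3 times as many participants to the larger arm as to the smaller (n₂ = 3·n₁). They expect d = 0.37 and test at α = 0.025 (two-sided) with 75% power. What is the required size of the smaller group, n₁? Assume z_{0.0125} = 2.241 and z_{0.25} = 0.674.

With allocation ratio k = n₂/n₁ = 3, Var(x̄₁−x̄₂) = σ²(1/n₁ + 1/(k·n₁)) = σ²·(k+1)/(k·n₁).
So n₁ = (1 + 1/k)·((z_{α/2} + z_β)/d)² = 1.333 × (2.915/0.37)².
n₁ = 1.333 × 62.07 = 82.8.
Round up: n₁ = 83, giving n₂ = 3 × 83 = 249.

n₁ = 83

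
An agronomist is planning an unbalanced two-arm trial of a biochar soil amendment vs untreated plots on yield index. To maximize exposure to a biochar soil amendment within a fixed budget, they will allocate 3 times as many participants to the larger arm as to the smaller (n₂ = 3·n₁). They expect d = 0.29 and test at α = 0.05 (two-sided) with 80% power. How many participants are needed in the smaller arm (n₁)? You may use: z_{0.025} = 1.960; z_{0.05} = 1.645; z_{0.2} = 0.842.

With allocation ratio k = n₂/n₁ = 3, Var(x̄₁−x̄₂) = σ²(1/n₁ + 1/(k·n₁)) = σ²·(k+1)/(k·n₁).
So n₁ = (1 + 1/k)·((z_{α/2} + z_β)/d)² = 1.333 × (2.802/0.29)².
n₁ = 1.333 × 93.36 = 124.5.
Round up: n₁ = 125, giving n₂ = 3 × 125 = 375.

n₁ = 125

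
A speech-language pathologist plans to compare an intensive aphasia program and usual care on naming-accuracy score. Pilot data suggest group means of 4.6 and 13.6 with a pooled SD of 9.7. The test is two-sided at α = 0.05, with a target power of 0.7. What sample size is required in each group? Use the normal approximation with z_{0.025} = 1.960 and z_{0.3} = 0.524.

n = 15 per group

Cohen's d = |M₁ − M₂| / SD_pooled = |4.6 − 13.6| / 9.7 = 9.0 / 9.7 = 0.928.
For two independent groups with equal n: n = 2·((z_{α/2} + z_β) / d)².
z_{α/2} + z_β = 1.960 + 0.524 = 2.484.
n = 2 × (2.484 / 0.928)² = 2 × 2.677² = 2 × 7.16 = 14.3.
Round up to the next whole participant.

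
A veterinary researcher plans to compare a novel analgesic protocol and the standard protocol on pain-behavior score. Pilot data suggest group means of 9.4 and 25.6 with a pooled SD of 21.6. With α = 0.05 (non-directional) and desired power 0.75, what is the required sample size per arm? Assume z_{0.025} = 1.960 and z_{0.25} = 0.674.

n = 25 per group

Cohen's d = |M₁ − M₂| / SD_pooled = |9.4 − 25.6| / 21.6 = 16.2 / 21.6 = 0.750.
For two independent groups with equal n: n = 2·((z_{α/2} + z_β) / d)².
z_{α/2} + z_β = 1.960 + 0.674 = 2.634.
n = 2 × (2.634 / 0.750)² = 2 × 3.512² = 2 × 12.33 = 24.7.
Round up to the next whole participant.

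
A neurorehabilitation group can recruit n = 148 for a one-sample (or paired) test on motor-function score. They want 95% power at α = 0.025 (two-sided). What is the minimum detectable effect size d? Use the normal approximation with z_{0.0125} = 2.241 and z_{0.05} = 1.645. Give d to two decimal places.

d_min ≈ 0.32

For a single sample (or paired design) of n = 148: d_min = (z_{α/2} + z_β)/√n.
z-sum = 2.241 + 1.645 = 3.886.
d_min = 3.886 / √148 = 3.886 / 12.166 = 0.319.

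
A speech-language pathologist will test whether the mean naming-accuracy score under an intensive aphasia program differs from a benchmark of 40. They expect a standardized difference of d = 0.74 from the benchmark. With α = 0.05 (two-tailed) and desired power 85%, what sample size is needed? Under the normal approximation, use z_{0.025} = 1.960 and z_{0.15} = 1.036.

n = 17

For a one-sample test: n = ((z_{α/2} + z_β) / d)².
z_{α/2} + z_β = 1.960 + 1.036 = 2.996.
n = (2.996 / 0.74)² = 4.049² = 16.39.
Round up.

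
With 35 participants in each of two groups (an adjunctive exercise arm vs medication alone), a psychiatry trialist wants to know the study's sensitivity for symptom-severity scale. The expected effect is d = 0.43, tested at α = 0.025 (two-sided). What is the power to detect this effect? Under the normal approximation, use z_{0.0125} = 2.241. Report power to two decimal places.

power ≈ 0.33

For two equal groups, power = Φ(d·√(n/2) − z_{α/2}).
d·√(n/2) = 0.43 × √(35/2) = 0.43 × 4.183 = 1.799.
z_β = 1.799 − 2.241 = -0.442.
Power = Φ(-0.442) = 0.329.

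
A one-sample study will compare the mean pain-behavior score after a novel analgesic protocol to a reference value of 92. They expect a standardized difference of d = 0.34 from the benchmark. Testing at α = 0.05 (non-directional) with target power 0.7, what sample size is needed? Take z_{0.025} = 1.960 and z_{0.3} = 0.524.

n = 54

For a one-sample test: n = ((z_{α/2} + z_β) / d)².
z_{α/2} + z_β = 1.960 + 0.524 = 2.484.
n = (2.484 / 0.34)² = 7.306² = 53.38.
Round up.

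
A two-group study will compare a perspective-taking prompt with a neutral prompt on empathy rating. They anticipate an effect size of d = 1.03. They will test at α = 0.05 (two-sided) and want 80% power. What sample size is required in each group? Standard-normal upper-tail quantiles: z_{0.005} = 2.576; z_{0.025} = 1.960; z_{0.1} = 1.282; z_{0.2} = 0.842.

For two independent groups with equal n: n = 2·((z_{α/2} + z_β) / d)².
z_{α/2} + z_β = 1.960 + 0.842 = 2.802.
n = 2 × (2.802 / 1.03)² = 2 × 2.720² = 2 × 7.40 = 14.8.
Round up to the next whole participant.

n = 15 per group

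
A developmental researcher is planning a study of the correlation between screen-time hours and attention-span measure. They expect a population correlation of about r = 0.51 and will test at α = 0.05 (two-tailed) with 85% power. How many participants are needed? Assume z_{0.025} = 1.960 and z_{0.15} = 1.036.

n = 32

Fisher's z: C = ½·ln((1+r)/(1−r)) = ½·ln(3.0816) = 0.5627.
n = ((z_{α/2} + z_β)/C)² + 3.
(1.960 + 1.036) / 0.5627 = 2.996 / 0.5627 = 5.324.
n = 5.324² + 3 = 28.35 + 3 = 31.3.
Round up.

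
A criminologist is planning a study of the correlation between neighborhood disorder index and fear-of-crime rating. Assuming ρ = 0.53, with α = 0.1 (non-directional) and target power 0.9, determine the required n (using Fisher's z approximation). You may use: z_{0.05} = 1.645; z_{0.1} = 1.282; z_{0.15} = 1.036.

n = 28

Fisher's z: C = ½·ln((1+r)/(1−r)) = ½·ln(3.2553) = 0.5901.
n = ((z_{α/2} + z_β)/C)² + 3.
(1.645 + 1.282) / 0.5901 = 2.927 / 0.5901 = 4.960.
n = 4.960² + 3 = 24.60 + 3 = 27.6.
Round up.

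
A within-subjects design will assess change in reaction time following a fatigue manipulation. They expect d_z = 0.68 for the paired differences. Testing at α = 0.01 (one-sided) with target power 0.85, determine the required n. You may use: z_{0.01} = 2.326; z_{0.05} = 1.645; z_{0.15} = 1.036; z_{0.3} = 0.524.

For a paired (one-sample on differences) test: n = ((z_{α} + z_β) / d)².
z_{α} + z_β = 2.326 + 1.036 = 3.362.
n = (3.362 / 0.68)² = 4.944² = 24.44.
Round up.

n = 25 pairs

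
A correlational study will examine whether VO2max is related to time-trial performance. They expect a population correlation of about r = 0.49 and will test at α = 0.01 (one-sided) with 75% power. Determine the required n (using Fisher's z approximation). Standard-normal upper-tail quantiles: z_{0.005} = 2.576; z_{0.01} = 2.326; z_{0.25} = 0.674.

n = 35

Fisher's z: C = ½·ln((1+r)/(1−r)) = ½·ln(2.9216) = 0.5361.
n = ((z_{α} + z_β)/C)² + 3.
(2.326 + 0.674) / 0.5361 = 3.000 / 0.5361 = 5.596.
n = 5.596² + 3 = 31.31 + 3 = 34.3.
Round up.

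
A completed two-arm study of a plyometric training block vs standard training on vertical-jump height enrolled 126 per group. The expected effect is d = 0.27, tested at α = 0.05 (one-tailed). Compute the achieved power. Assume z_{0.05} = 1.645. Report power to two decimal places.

power ≈ 0.69

For two equal groups, power = Φ(d·√(n/2) − z_{α}).
d·√(n/2) = 0.27 × √(126/2) = 0.27 × 7.937 = 2.143.
z_β = 2.143 − 1.645 = 0.498.
Power = Φ(0.498) = 0.691.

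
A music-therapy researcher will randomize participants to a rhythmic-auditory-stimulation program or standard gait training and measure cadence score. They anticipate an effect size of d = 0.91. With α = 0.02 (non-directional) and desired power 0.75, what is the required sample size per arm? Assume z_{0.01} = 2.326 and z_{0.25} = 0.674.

n = 22 per group

For two independent groups with equal n: n = 2·((z_{α/2} + z_β) / d)².
z_{α/2} + z_β = 2.326 + 0.674 = 3.000.
n = 2 × (3.000 / 0.91)² = 2 × 3.297² = 2 × 10.87 = 21.7.
Round up to the next whole participant.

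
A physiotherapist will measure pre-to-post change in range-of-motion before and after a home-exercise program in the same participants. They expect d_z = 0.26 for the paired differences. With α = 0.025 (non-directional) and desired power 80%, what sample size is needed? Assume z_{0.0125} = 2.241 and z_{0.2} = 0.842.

For a paired (one-sample on differences) test: n = ((z_{α/2} + z_β) / d)².
z_{α/2} + z_β = 2.241 + 0.842 = 3.083.
n = (3.083 / 0.26)² = 11.858² = 140.60.
Round up.

n = 141 pairs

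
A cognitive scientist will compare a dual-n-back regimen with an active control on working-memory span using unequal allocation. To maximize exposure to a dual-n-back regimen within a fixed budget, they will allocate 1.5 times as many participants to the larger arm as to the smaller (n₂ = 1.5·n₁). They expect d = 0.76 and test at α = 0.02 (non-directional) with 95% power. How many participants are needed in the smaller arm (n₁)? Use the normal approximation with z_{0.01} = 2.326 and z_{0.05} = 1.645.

n₁ = 46

With allocation ratio k = n₂/n₁ = 1.5, Var(x̄₁−x̄₂) = σ²(1/n₁ + 1/(k·n₁)) = σ²·(k+1)/(k·n₁).
So n₁ = (1 + 1/k)·((z_{α/2} + z_β)/d)² = 1.667 × (3.971/0.76)².
n₁ = 1.667 × 27.30 = 45.5.
Round up: n₁ = 46, giving n₂ = 1.5 × 46 = 69.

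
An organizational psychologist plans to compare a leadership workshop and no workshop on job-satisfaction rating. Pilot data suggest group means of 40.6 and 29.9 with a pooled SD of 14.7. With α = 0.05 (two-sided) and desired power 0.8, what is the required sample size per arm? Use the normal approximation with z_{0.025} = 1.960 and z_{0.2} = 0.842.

n = 30 per group

Cohen's d = |M₁ − M₂| / SD_pooled = |40.6 − 29.9| / 14.7 = 10.7 / 14.7 = 0.728.
For two independent groups with equal n: n = 2·((z_{α/2} + z_β) / d)².
z_{α/2} + z_β = 1.960 + 0.842 = 2.802.
n = 2 × (2.802 / 0.728)² = 2 × 3.849² = 2 × 14.81 = 29.6.
Round up to the next whole participant.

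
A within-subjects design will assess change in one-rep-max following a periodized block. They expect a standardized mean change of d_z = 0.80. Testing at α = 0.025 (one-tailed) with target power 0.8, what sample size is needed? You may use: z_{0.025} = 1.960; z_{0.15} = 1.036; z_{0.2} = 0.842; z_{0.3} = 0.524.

For a paired (one-sample on differences) test: n = ((z_{α} + z_β) / d)².
z_{α} + z_β = 1.960 + 0.842 = 2.802.
n = (2.802 / 0.80)² = 3.502² = 12.27.
Round up.

n = 13 pairs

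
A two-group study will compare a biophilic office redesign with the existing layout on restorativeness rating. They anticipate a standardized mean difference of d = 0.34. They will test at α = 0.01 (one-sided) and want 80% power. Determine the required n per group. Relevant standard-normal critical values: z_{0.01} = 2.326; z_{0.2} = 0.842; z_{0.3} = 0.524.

For two independent groups with equal n: n = 2·((z_{α} + z_β) / d)².
z_{α} + z_β = 2.326 + 0.842 = 3.168.
n = 2 × (3.168 / 0.34)² = 2 × 9.318² = 2 × 86.82 = 173.6.
Round up to the next whole participant.

n = 174 per group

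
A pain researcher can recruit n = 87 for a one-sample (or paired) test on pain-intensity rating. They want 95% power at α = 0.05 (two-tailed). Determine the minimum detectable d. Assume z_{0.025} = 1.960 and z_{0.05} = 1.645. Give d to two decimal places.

d_min ≈ 0.39

For a single sample (or paired design) of n = 87: d_min = (z_{α/2} + z_β)/√n.
z-sum = 1.960 + 1.645 = 3.605.
d_min = 3.605 / √87 = 3.605 / 9.327 = 0.386.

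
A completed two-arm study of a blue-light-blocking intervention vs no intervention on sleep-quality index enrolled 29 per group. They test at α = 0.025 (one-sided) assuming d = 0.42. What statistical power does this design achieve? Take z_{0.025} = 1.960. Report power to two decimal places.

For two equal groups, power = Φ(d·√(n/2) − z_{α}).
d·√(n/2) = 0.42 × √(29/2) = 0.42 × 3.808 = 1.599.
z_β = 1.599 − 1.960 = -0.361.
Power = Φ(-0.361) = 0.359.

power ≈ 0.36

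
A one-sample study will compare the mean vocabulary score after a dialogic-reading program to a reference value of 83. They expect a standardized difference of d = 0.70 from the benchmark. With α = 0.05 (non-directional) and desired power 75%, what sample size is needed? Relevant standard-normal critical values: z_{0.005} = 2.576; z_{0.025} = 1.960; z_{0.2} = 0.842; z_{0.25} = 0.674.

For a one-sample test: n = ((z_{α/2} + z_β) / d)².
z_{α/2} + z_β = 1.960 + 0.674 = 2.634.
n = (2.634 / 0.70)² = 3.763² = 14.16.
Round up.

n = 15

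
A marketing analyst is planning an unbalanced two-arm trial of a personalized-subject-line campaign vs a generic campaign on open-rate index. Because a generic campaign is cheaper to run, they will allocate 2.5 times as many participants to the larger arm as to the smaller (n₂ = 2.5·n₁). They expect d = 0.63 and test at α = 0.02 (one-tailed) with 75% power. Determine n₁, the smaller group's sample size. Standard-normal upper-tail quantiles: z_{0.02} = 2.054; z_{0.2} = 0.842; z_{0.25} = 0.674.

With allocation ratio k = n₂/n₁ = 2.5, Var(x̄₁−x̄₂) = σ²(1/n₁ + 1/(k·n₁)) = σ²·(k+1)/(k·n₁).
So n₁ = (1 + 1/k)·((z_{α} + z_β)/d)² = 1.400 × (2.728/0.63)².
n₁ = 1.400 × 18.75 = 26.3.
Round up: n₁ = 27, giving n₂ = ⌈2.5 × 27⌉ = ⌈67.5⌉ = 68.

n₁ = 27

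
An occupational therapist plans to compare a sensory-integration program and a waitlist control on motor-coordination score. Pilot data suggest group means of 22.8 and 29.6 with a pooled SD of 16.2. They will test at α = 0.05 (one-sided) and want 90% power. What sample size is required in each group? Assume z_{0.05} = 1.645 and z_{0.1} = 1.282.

Cohen's d = |M₁ − M₂| / SD_pooled = |22.8 − 29.6| / 16.2 = 6.8 / 16.2 = 0.420.
For two independent groups with equal n: n = 2·((z_{α} + z_β) / d)².
z_{α} + z_β = 1.645 + 1.282 = 2.927.
n = 2 × (2.927 / 0.420)² = 2 × 6.969² = 2 × 48.57 = 97.1.
Round up to the next whole participant.

n = 98 per group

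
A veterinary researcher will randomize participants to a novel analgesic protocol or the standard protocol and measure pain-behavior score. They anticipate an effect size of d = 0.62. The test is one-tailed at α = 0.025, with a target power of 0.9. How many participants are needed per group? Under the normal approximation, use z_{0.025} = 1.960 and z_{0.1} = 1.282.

For two independent groups with equal n: n = 2·((z_{α} + z_β) / d)².
z_{α} + z_β = 1.960 + 1.282 = 3.242.
n = 2 × (3.242 / 0.62)² = 2 × 5.229² = 2 × 27.34 = 54.7.
Round up to the next whole participant.

n = 55 per group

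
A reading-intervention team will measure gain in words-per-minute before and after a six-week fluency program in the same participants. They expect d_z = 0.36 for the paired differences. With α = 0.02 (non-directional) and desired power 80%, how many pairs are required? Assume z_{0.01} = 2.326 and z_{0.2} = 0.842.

For a paired (one-sample on differences) test: n = ((z_{α/2} + z_β) / d)².
z_{α/2} + z_β = 2.326 + 0.842 = 3.168.
n = (3.168 / 0.36)² = 8.800² = 77.44.
Round up.

n = 78 pairs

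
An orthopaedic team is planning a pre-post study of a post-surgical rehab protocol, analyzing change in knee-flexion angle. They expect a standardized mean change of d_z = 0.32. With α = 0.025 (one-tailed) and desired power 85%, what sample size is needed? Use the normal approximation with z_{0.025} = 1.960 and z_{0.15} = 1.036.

n = 88 pairs

For a paired (one-sample on differences) test: n = ((z_{α} + z_β) / d)².
z_{α} + z_β = 1.960 + 1.036 = 2.996.
n = (2.996 / 0.32)² = 9.362² = 87.66.
Round up.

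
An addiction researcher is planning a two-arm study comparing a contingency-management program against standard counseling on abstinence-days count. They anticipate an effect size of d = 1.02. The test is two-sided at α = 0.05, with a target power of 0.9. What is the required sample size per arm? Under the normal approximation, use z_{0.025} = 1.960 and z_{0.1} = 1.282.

n = 21 per group

For two independent groups with equal n: n = 2·((z_{α/2} + z_β) / d)².
z_{α/2} + z_β = 1.960 + 1.282 = 3.242.
n = 2 × (3.242 / 1.02)² = 2 × 3.178² = 2 × 10.10 = 20.2.
Round up to the next whole participant.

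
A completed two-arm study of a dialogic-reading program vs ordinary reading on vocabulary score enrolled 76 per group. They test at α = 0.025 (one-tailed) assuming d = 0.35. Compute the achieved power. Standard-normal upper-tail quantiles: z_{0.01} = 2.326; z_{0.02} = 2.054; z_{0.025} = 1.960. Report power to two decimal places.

For two equal groups, power = Φ(d·√(n/2) − z_{α}).
d·√(n/2) = 0.35 × √(76/2) = 0.35 × 6.164 = 2.158.
z_β = 2.158 − 1.960 = 0.198.
Power = Φ(0.198) = 0.578.

power ≈ 0.58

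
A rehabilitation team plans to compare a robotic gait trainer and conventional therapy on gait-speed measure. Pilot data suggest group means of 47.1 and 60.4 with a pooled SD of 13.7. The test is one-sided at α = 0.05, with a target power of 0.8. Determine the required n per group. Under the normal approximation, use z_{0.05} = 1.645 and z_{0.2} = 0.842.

n = 14 per group

Cohen's d = |M₁ − M₂| / SD_pooled = |47.1 − 60.4| / 13.7 = 13.3 / 13.7 = 0.971.
For two independent groups with equal n: n = 2·((z_{α} + z_β) / d)².
z_{α} + z_β = 1.645 + 0.842 = 2.487.
n = 2 × (2.487 / 0.971)² = 2 × 2.561² = 2 × 6.56 = 13.1.
Round up to the next whole participant.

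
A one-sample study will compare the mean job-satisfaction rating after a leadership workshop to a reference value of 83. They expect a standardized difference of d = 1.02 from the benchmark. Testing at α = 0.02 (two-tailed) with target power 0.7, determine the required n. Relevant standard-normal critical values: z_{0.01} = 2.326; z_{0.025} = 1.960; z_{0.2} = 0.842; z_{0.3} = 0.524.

For a one-sample test: n = ((z_{α/2} + z_β) / d)².
z_{α/2} + z_β = 2.326 + 0.524 = 2.850.
n = (2.850 / 1.02)² = 2.794² = 7.81.
Round up.

n = 8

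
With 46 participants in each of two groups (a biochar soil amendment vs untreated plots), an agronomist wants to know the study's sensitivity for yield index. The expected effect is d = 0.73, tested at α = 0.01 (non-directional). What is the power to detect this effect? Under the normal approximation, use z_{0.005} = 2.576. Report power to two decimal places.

For two equal groups, power = Φ(d·√(n/2) − z_{α/2}).
d·√(n/2) = 0.73 × √(46/2) = 0.73 × 4.796 = 3.501.
z_β = 3.501 − 2.576 = 0.925.
Power = Φ(0.925) = 0.823.

power ≈ 0.82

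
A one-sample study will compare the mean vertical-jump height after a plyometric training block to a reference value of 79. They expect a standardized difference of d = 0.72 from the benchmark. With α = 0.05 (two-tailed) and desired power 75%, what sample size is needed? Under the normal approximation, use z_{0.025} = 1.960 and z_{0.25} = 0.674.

For a one-sample test: n = ((z_{α/2} + z_β) / d)².
z_{α/2} + z_β = 1.960 + 0.674 = 2.634.
n = (2.634 / 0.72)² = 3.658² = 13.38.
Round up.

n = 14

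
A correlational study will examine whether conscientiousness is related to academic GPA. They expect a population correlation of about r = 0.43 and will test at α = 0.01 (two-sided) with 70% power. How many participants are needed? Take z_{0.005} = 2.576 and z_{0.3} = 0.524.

Fisher's z: C = ½·ln((1+r)/(1−r)) = ½·ln(2.5088) = 0.4599.
n = ((z_{α/2} + z_β)/C)² + 3.
(2.576 + 0.524) / 0.4599 = 3.100 / 0.4599 = 6.741.
n = 6.741² + 3 = 45.44 + 3 = 48.4.
Round up.

n = 49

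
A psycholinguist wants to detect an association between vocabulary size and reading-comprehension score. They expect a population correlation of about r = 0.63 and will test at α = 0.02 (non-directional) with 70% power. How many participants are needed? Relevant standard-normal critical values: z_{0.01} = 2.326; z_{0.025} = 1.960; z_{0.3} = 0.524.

Fisher's z: C = ½·ln((1+r)/(1−r)) = ½·ln(4.4054) = 0.7414.
n = ((z_{α/2} + z_β)/C)² + 3.
(2.326 + 0.524) / 0.7414 = 2.850 / 0.7414 = 3.844.
n = 3.844² + 3 = 14.78 + 3 = 17.8.
Round up.

n = 18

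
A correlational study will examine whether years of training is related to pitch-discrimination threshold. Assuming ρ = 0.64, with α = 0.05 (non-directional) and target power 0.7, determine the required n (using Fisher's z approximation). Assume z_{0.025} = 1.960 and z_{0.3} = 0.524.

Fisher's z: C = ½·ln((1+r)/(1−r)) = ½·ln(4.5556) = 0.7582.
n = ((z_{α/2} + z_β)/C)² + 3.
(1.960 + 0.524) / 0.7582 = 2.484 / 0.7582 = 3.276.
n = 3.276² + 3 = 10.73 + 3 = 13.7.
Round up.

n = 14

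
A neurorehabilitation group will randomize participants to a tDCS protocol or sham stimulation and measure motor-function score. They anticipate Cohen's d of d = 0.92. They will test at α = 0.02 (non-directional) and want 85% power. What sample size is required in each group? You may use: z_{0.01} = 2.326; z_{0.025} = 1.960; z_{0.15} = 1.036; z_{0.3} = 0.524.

For two independent groups with equal n: n = 2·((z_{α/2} + z_β) / d)².
z_{α/2} + z_β = 2.326 + 1.036 = 3.362.
n = 2 × (3.362 / 0.92)² = 2 × 3.654² = 2 × 13.35 = 26.7.
Round up to the next whole participant.

n = 27 per group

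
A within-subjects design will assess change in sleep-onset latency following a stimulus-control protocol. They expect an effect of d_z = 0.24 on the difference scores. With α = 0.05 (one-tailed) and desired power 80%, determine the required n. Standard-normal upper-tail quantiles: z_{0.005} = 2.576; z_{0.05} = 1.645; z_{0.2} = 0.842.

n = 108 pairs

For a paired (one-sample on differences) test: n = ((z_{α} + z_β) / d)².
z_{α} + z_β = 1.645 + 0.842 = 2.487.
n = (2.487 / 0.24)² = 10.363² = 107.38.
Round up.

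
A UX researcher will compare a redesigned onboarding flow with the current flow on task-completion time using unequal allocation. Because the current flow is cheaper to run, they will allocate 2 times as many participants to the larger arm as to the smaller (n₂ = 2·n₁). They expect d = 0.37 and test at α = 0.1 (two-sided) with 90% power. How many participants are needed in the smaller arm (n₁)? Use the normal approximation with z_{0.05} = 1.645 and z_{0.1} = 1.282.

With allocation ratio k = n₂/n₁ = 2, Var(x̄₁−x̄₂) = σ²(1/n₁ + 1/(k·n₁)) = σ²·(k+1)/(k·n₁).
So n₁ = (1 + 1/k)·((z_{α/2} + z_β)/d)² = 1.500 × (2.927/0.37)².
n₁ = 1.500 × 62.58 = 93.9.
Round up: n₁ = 94, giving n₂ = 2 × 94 = 188.

n₁ = 94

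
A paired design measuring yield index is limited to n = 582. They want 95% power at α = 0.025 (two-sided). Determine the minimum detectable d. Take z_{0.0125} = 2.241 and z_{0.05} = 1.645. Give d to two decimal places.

d_min ≈ 0.16

For a single sample (or paired design) of n = 582: d_min = (z_{α/2} + z_β)/√n.
z-sum = 2.241 + 1.645 = 3.886.
d_min = 3.886 / √582 = 3.886 / 24.125 = 0.161.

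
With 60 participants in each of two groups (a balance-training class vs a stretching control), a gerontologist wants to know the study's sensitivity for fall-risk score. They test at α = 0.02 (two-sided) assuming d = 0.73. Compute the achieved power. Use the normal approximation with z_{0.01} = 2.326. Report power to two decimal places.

For two equal groups, power = Φ(d·√(n/2) − z_{α/2}).
d·√(n/2) = 0.73 × √(60/2) = 0.73 × 5.477 = 3.998.
z_β = 3.998 − 2.326 = 1.672.
Power = Φ(1.672) = 0.953.

power ≈ 0.95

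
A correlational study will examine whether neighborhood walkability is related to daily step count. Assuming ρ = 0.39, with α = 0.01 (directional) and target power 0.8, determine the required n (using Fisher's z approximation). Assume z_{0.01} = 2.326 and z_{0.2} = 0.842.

Fisher's z: C = ½·ln((1+r)/(1−r)) = ½·ln(2.2787) = 0.4118.
n = ((z_{α} + z_β)/C)² + 3.
(2.326 + 0.842) / 0.4118 = 3.168 / 0.4118 = 7.693.
n = 7.693² + 3 = 59.18 + 3 = 62.2.
Round up.

n = 63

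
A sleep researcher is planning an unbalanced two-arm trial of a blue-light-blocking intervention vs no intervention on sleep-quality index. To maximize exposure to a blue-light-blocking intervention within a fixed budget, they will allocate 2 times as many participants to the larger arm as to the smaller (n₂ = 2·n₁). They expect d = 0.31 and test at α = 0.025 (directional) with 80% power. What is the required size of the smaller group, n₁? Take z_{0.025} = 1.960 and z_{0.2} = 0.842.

With allocation ratio k = n₂/n₁ = 2, Var(x̄₁−x̄₂) = σ²(1/n₁ + 1/(k·n₁)) = σ²·(k+1)/(k·n₁).
So n₁ = (1 + 1/k)·((z_{α} + z_β)/d)² = 1.500 × (2.802/0.31)².
n₁ = 1.500 × 81.70 = 122.5.
Round up: n₁ = 123, giving n₂ = 2 × 123 = 246.

n₁ = 123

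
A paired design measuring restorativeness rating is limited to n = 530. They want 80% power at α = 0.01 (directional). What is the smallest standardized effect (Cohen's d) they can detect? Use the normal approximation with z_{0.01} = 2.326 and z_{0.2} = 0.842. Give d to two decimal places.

d_min ≈ 0.14

For a single sample (or paired design) of n = 530: d_min = (z_{α} + z_β)/√n.
z-sum = 2.326 + 0.842 = 3.168.
d_min = 3.168 / √530 = 3.168 / 23.022 = 0.138.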